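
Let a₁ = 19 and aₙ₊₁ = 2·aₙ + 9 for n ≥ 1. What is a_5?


Computing step by step:
a_1 = 19
a_2 = 47
a_3 = 103
a_4 = 215
a_5 = 439


a_5 = 439


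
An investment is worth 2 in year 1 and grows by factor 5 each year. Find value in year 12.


aₙ = a₁·r^(n-1)
= 2×5^11
= 2×48828125
= 97656250

a_12 = 97656250


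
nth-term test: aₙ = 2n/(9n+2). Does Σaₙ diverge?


lim(n→∞) 2n/(9n+2) = 2/9 = 2/9  (divide numerator and denominator by n)
lim aₙ = 2/9 ≠ 0 → series DIVERGES

Diverges (lim aₙ = 2/9 ≠ 0)


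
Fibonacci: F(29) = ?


Fibonacci sequence: 1, 1, 2, 3, 5, 8, 13, 21, 34, 55, 89, ...
F(29) = 514229

F(29) = 514229


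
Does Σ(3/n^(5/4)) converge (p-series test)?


p-series test: Σ c/n^p converges if p > 1, diverges if p ≤ 1 (constant c > 0 doesn't affect convergence).
p = 5/4
5/4 > 1 → CONVERGES

Converges (p = 5/4 > 1)


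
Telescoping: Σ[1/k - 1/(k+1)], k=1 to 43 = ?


Telescoping: adjacent terms cancel.
= 1/1 - 1/44
= 1 - 1/44 = 43/44

Sum = 43/44


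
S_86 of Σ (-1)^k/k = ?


S = -1 + 1/2 - 1/3 + 1/4 - 1/5 + 1/6 - 1/7 + 1/8 ± ...
= -0.6874
(Full series converges to -ln(2) ≈ -0.6931)

S_86 = -0.6874


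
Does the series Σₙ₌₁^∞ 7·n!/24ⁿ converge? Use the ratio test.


aₙ = 7·n!/24^n
a_{n+1}/aₙ = (n+1)!/24^(n+1) × 24^n/n!  (constant 7 cancels)
= (n+1)/24
L = lim(n→∞) (n+1)/24 = ∞
L > 1 → series DIVERGES

Diverges (ratio test: L = ∞ > 1)


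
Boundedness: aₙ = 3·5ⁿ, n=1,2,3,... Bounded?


aₙ = 3·5ⁿ → as n→∞, aₙ→∞ (since base 5 > 1)
No finite upper bound exists
The sequence is UNBOUNDED

Unbounded (aₙ → ∞ as n → ∞)


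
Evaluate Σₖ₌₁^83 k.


n(n+1)/2 = 83×84/2 = 6972/2 = 3486

Σk = 3486


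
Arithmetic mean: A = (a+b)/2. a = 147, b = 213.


AM = (147 + 213)/2 = 360/2 = 180

AM = 180


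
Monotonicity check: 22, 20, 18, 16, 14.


Differences: -2, -2, -2, -2
All differences < 0 → strictly DECREASING

Monotonically decreasing


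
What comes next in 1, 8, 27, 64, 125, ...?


Pattern: perfect cubes: n³
Terms: 1, 8, 27, 64, 125
Next term = 216

Next term = 216


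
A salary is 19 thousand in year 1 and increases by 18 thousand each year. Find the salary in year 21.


aₙ = a₁ + (n-1)d
= 19 + (21-1)×18
= 19 + 360
= 379

a_21 = 379


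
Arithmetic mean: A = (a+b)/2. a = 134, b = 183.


AM = (134 + 183)/2 = 317/2 = 158.5

AM = 158.5


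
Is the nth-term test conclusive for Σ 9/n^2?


lim(n→∞) 9/n^2 = 0
lim aₙ = 0 → nth-term test is INCONCLUSIVE
(Need other tests; this is actually a convergent p-series with p=2 > 1)

Inconclusive (lim aₙ = 0; need another test)


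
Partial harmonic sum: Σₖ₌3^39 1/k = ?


Σₖ₌3^39 1/k = 1/3 + 1/4 + 1/5 + ... + 1/39
= 1337453792828233/485721041551200
≈ 2.7535

Sum = 1337453792828233/485721041551200 ≈ 2.7535


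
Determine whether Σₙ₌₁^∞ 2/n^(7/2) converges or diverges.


p-series test: Σ c/n^p converges if p > 1, diverges if p ≤ 1 (constant c > 0 doesn't affect convergence).
p = 7/2
7/2 > 1 → CONVERGES

Converges (p = 7/2 > 1)


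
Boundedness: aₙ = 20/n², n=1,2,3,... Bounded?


a₁ = 20, a₂ = 20/4, a₃ = 20/9, ...
0 < aₙ ≤ 20 for all n ≥ 1
The sequence IS bounded

Bounded (0 < aₙ ≤ 20)


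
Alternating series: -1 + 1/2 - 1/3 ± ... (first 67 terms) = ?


S = -1 + 1/2 - 1/3 + 1/4 - 1/5 + 1/6 - 1/7 + 1/8 ± ...
= -0.7006
(Full series converges to -ln(2) ≈ -0.6931)

S_67 = -0.7006


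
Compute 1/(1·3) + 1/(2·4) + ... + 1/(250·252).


1/(k(k+2)) = (1/2)·(1/k - 1/(k+2)) (partial fractions)
Telescoping: Σ = (1/2)·(1 + 1/2 - 1/251 - 1/252) = 94375/126504

Sum = 94375/126504


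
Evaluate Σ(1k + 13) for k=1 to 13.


Σ(1k+13) = 1·Σk + 13·n
= 1·91 + 13·13
= 91 + 169 = 260

Σ = 260


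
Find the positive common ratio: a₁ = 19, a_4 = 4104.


r^(n-1) = aₙ/a₁
r^3 = 4104/19 = 216
r = 216^(1/3)
= 6

r = 6


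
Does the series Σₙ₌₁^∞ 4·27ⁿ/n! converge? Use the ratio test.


aₙ = 4·27^n/n!
a_{n+1}/aₙ = 27^(n+1)/(n+1)! × n!/27^n  (constant 4 cancels)
= 27/(n+1)
L = lim(n→∞) 27/(n+1) = 0
L < 1 → series CONVERGES

Converges (ratio test: L = 0 < 1)


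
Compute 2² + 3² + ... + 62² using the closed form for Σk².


Σₖ₌2^62 k² = Σₖ₌₁^62 k² − Σₖ₌₁^1 k²
= 62·63·125/6 − 1·2·3/6
= 81375 − 1 = 81374

Σk² = 81374


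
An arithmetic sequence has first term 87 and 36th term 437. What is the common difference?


d = (aₙ - a₁)/(n-1)
= (437 - 87)/(36-1)
= 350/35 = 10

d = 10


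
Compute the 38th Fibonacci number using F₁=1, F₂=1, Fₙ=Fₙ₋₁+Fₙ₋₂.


Fibonacci sequence: 1, 1, 2, 3, 5, 8, 13, 21, 34, 55, 89, ...
F(38) = 39088169

F(38) = 39088169


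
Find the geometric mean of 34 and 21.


GM = √(34×21) = √714 = 26.7208

GM = 26.7208


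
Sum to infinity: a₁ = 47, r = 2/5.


S∞ = a₁/(1-r) = 47/(1 - 2/5)
= 47/(3/5)
= 235/3

S∞ = 235/3


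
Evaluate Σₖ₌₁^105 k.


n(n+1)/2 = 105×106/2 = 11130/2 = 5565

Σk = 5565


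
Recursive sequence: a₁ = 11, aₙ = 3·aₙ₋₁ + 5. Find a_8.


Computing step by step:
a_1 = 11
a_2 = 38
a_3 = 119
a_4 = 362
a_5 = 1091
a_6 = 3278
a_7 = 9839
a_8 = 29522


a_8 = 29522


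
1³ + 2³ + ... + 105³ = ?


n(n+1)/2 = 105×106/2 = 5565
Σk³ = 5565² = 30969225

Σk³ = 30969225


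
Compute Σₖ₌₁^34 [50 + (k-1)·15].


aₙ = 50 + (34-1)×15 = 545
Sₙ = n(a₁+aₙ)/2 = 34×(50+545)/2
= 34×595/2 = 10115

S_34 = 10115


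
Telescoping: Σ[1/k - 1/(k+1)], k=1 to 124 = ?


Telescoping: adjacent terms cancel.
= 1/1 - 1/125
= 1 - 1/125 = 124/125

Sum = 124/125


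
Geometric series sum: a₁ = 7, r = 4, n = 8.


Sₙ = 7×(4^8 - 1)/(4 - 1)
= 7×(65536 - 1)/3
= 7×65535/3
= 152915

S_8 = 152915


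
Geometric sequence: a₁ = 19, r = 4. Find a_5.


aₙ = a₁·r^(n-1)
= 19×4^4
= 19×256
= 4864

a_5 = 4864


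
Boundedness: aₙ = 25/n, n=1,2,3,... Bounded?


a₁ = 25, a₂ = 25/2, a₃ = 25/3, ...
0 < aₙ ≤ 25 for all n ≥ 1
Lower bound: 0, Upper bound: 25
The sequence IS bounded

Bounded (0 < aₙ ≤ 25)


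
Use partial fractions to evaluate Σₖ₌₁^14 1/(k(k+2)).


1/(k(k+2)) = (1/2)·(1/k - 1/(k+2)) (partial fractions)
Telescoping: Σ = (1/2)·(1 + 1/2 - 1/15 - 1/16) = 329/480

Sum = 329/480


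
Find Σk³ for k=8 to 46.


Σₖ₌8^46 k³ = [46·47/2]² − [7·8/2]²
= 1168561 − 784 = 1167777

Σk³ = 1167777


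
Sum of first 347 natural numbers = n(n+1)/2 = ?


n(n+1)/2 = 347×348/2 = 120756/2 = 60378

Σk = 60378


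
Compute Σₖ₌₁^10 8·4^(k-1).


Sₙ = 8×(4^10 - 1)/(4 - 1)
= 8×(1048576 - 1)/3
= 8×1048575/3
= 2796200

S_10 = 2796200


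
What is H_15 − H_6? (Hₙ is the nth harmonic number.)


Σₖ₌7^15 1/k = 1/7 + 1/8 + 1/9 + 1/10 + 1/11 + 1/12 + 1/13 + 1/14 + 1/15
= 62575/72072
≈ 0.8682

Sum = 62575/72072 ≈ 0.8682


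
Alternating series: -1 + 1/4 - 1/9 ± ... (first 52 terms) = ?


S = -1 + 1/4 - 1/9 + 1/16 - 1/25 + 1/36 - 1/49 + 1/64 ± ...
= -0.8223
(Full series converges to -π²/12 ≈ -0.8225)

S_52 = -0.8223


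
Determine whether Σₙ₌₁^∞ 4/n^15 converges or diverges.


p-series test: Σ c/n^p converges if p > 1, diverges if p ≤ 1 (constant c > 0 doesn't affect convergence).
p = 15
15 > 1 → CONVERGES

Converges (p = 15 > 1)


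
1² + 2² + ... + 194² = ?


n = 194
n(n+1)(2n+1)/6 = 194×195×389/6
= 14715870/6 = 2452645

Σk² = 2452645


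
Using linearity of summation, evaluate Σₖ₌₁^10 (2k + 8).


Σ(2k+8) = 2·Σk + 8·n
= 2·55 + 8·10
= 110 + 80 = 190

Σ = 190


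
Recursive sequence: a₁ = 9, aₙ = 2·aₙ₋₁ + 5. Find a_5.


Computing step by step:
a_1 = 9
a_2 = 23
a_3 = 51
a_4 = 107
a_5 = 219


a_5 = 219


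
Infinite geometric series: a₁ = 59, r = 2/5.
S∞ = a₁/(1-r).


S∞ = a₁/(1-r) = 59/(1 - 2/5)
= 59/(3/5)
= 295/3

S∞ = 295/3


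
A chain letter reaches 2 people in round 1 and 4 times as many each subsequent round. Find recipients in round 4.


aₙ = a₁·r^(n-1)
= 2×4^3
= 2×64
= 128

a_4 = 128


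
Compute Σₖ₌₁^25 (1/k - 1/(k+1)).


Telescoping: adjacent terms cancel.
= 1/1 - 1/26
= 1 - 1/26 = 25/26

Sum = 25/26


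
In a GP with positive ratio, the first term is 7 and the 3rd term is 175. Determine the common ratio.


r^(n-1) = aₙ/a₁
r^2 = 175/7 = 25
r = 25^(1/2)
= ±5; taking r > 0 gives r = 5

r = 5


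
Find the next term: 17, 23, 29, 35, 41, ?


Pattern: arithmetic (d=6)
Terms: 17, 23, 29, 35, 41
Next term = 47

Next term = 47


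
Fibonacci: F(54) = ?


Fibonacci sequence: 1, 1, 2, 3, 5, 8, 13, 21, 34, 55, 89, ...
F(54) = 86267571272

F(54) = 86267571272


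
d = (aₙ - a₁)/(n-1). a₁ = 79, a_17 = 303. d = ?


d = (aₙ - a₁)/(n-1)
= (303 - 79)/(17-1)
= 224/16 = 14

d = 14


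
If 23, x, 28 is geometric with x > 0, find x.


GM = √(23×28) = √644 = 25.3772

GM = 25.3772


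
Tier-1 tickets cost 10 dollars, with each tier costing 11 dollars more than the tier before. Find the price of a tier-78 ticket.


aₙ = a₁ + (n-1)d
= 10 + (78-1)×11
= 10 + 847
= 857

a_78 = 857


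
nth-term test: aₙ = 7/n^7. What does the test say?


lim(n→∞) 7/n^7 = 0
lim aₙ = 0 → nth-term test is INCONCLUSIVE
(Need other tests; this is actually a convergent p-series with p=7 > 1)

Inconclusive (lim aₙ = 0; need another test)


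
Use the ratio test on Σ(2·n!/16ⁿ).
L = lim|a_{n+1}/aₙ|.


aₙ = 2·n!/16^n
a_{n+1}/aₙ = (n+1)!/16^(n+1) × 16^n/n!  (constant 2 cancels)
= (n+1)/16
L = lim(n→∞) (n+1)/16 = ∞
L > 1 → series DIVERGES

Diverges (ratio test: L = ∞ > 1)


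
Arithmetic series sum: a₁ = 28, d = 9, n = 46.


aₙ = 28 + (46-1)×9 = 433
Sₙ = n(a₁+aₙ)/2 = 46×(28+433)/2
= 46×461/2 = 10603

S_46 = 10603


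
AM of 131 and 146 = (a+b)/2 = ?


AM = (131 + 146)/2 = 277/2 = 138.5

AM = 138.5


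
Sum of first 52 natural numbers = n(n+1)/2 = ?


n(n+1)/2 = 52×53/2 = 2756/2 = 1378

Σk = 1378


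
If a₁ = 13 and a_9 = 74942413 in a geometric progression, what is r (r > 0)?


r^(n-1) = aₙ/a₁
r^8 = 74942413/13 = 5764801
r = 5764801^(1/8)
= ±7; taking r > 0 gives r = 7

r = 7


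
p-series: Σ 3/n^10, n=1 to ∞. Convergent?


p-series test: Σ c/n^p converges if p > 1, diverges if p ≤ 1 (constant c > 0 doesn't affect convergence).
p = 10
10 > 1 → CONVERGES

Converges (p = 10 > 1)


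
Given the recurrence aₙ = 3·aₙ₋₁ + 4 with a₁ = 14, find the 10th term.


Computing step by step:
a_1 = 14
a_2 = 46
a_3 = 142
a_4 = 430
a_5 = 1294
a_6 = 3886
a_7 = 11662
a_8 = 34990
a_9 = 104974
a_10 = 314926


a_10 = 314926


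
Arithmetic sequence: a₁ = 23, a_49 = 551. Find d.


d = (aₙ - a₁)/(n-1)
= (551 - 23)/(49-1)
= 528/48 = 11

d = 11


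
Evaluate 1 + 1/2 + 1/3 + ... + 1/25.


H_25 = 1/1 + 1/2 + 1/3 + ... + 1/25
= 34052522467/8923714800
≈ 3.816

H_25 = 34052522467/8923714800 ≈ 3.816


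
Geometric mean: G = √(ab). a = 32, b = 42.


GM = √(32×42) = √1344 = 36.6606

GM = 36.6606


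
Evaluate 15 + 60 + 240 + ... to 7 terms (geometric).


Sₙ = 15×(4^7 - 1)/(4 - 1)
= 15×(16384 - 1)/3
= 15×16383/3
= 81915

S_7 = 81915


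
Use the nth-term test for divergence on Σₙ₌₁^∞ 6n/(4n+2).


lim(n→∞) 6n/(4n+2) = 6/4 = 3/2  (divide numerator and denominator by n)
lim aₙ = 3/2 ≠ 0 → series DIVERGES

Diverges (lim aₙ = 3/2 ≠ 0)


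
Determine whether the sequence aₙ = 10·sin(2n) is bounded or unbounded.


For all n, -1 ≤ sin(2n) ≤ 1, so -10 ≤ 10·sin(2n) ≤ 10
Lower bound: -10, Upper bound: 10
The sequence IS bounded

Bounded (-10 ≤ aₙ ≤ 10)


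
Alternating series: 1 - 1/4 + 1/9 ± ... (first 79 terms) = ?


S = 1 - 1/4 + 1/9 - 1/16 + 1/25 - 1/36 + 1/49 - 1/64 ± ...
= 0.8225
(Full series converges to +π²/12 ≈ +0.8225)

S_79 = 0.8225


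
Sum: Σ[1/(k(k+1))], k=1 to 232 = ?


1/(k(k+1)) = 1/k - 1/(k+1) (partial fractions)
Telescoping: Σ = 1 - 1/233 = 232/233

Sum = 232/233


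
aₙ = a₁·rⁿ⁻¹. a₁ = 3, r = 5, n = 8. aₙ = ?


aₙ = a₁·r^(n-1)
= 3×5^7
= 3×78125
= 234375

a_8 = 234375


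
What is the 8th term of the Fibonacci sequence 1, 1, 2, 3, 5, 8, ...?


Fibonacci sequence: 1, 1, 2, 3, 5, 8, 13, 21
F(8) = 21

F(8) = 21


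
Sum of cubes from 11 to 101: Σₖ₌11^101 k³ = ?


Σₖ₌11^101 k³ = [101·102/2]² − [10·11/2]²
= 26532801 − 3025 = 26529776

Σk³ = 26529776


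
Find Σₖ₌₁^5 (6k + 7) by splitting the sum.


Σ(6k+7) = 6·Σk + 7·n
= 6·15 + 7·5
= 90 + 35 = 125

Σ = 125


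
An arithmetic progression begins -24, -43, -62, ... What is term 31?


aₙ = a₁ + (n-1)d
= -24 + (31-1)×-19
= -24 - 570
= -594

a_31 = -594


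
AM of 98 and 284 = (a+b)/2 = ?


AM = (98 + 284)/2 = 382/2 = 191

AM = 191


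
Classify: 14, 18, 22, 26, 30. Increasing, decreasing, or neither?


Differences: 4, 4, 4, 4
All differences > 0 → strictly INCREASING

Monotonically increasing


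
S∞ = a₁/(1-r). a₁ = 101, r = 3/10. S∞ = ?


S∞ = a₁/(1-r) = 101/(1 - 3/10)
= 101/(7/10)
= 1010/7

S∞ = 1010/7


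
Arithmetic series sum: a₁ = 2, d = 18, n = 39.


aₙ = 2 + (39-1)×18 = 686
Sₙ = n(a₁+aₙ)/2 = 39×(2+686)/2
= 39×688/2 = 13416

S_39 = 13416


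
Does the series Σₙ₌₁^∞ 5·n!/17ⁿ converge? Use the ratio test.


aₙ = 5·n!/17^n
a_{n+1}/aₙ = (n+1)!/17^(n+1) × 17^n/n!  (constant 5 cancels)
= (n+1)/17
L = lim(n→∞) (n+1)/17 = ∞
L > 1 → series DIVERGES

Diverges (ratio test: L = ∞ > 1)


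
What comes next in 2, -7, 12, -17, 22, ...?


Pattern: alternating sign, magnitude arithmetic (d=5)
Terms: 2, -7, 12, -17, 22
Next term = -27

Next term = -27


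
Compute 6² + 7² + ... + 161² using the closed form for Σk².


Σₖ₌6^161 k² = Σₖ₌₁^161 k² − Σₖ₌₁^5 k²
= 161·162·323/6 − 5·6·11/6
= 1404081 − 55 = 1404026

Σk² = 1404026


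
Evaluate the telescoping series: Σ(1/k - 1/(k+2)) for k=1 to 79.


Telescoping with gap 2: two head and two tail terms survive.
= (1 + 1/2) - (1/80 + 1/81)
= 3/2 - 1/80 - 1/81 = 9559/6480

Sum = 9559/6480


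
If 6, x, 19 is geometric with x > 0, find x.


GM = √(6×19) = √114 = 10.6771

GM = 10.6771


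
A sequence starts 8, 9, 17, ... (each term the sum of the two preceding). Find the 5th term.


Computing iteratively: 8, 9, 17, 26, 43
a_5 = 43

a_5 = 43


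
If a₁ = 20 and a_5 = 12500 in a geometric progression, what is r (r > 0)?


r^(n-1) = aₙ/a₁
r^4 = 12500/20 = 625
r = 625^(1/4)
= ±5; taking r > 0 gives r = 5

r = 5


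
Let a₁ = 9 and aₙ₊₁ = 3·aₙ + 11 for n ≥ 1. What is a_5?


Computing step by step:
a_1 = 9
a_2 = 38
a_3 = 125
a_4 = 386
a_5 = 1169


a_5 = 1169


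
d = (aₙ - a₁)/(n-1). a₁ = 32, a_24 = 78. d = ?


d = (aₙ - a₁)/(n-1)
= (78 - 32)/(24-1)
= 46/23 = 2

d = 2


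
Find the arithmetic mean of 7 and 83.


AM = (7 + 83)/2 = 90/2 = 45

AM = 45


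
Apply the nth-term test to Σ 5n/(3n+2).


lim(n→∞) 5n/(3n+2) = 5/3 = 5/3  (divide numerator and denominator by n)
lim aₙ = 5/3 ≠ 0 → series DIVERGES

Diverges (lim aₙ = 5/3 ≠ 0)


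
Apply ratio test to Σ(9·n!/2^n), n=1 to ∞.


aₙ = 9·n!/2^n
a_{n+1}/aₙ = (n+1)!/2^(n+1) × 2^n/n!  (constant 9 cancels)
= (n+1)/2
L = lim(n→∞) (n+1)/2 = ∞
L > 1 → series DIVERGES

Diverges (ratio test: L = ∞ > 1)


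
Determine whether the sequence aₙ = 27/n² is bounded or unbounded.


a₁ = 27, a₂ = 27/4, a₃ = 27/9, ...
0 < aₙ ≤ 27 for all n ≥ 1
The sequence IS bounded

Bounded (0 < aₙ ≤ 27)


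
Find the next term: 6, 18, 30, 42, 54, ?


Pattern: arithmetic (d=12)
Terms: 6, 18, 30, 42, 54
Next term = 66

Next term = 66


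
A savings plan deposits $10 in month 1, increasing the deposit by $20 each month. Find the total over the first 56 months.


aₙ = 10 + (56-1)×20 = 1110
Sₙ = n(a₁+aₙ)/2 = 56×(10+1110)/2
= 56×1120/2 = 31360

S_56 = 31360


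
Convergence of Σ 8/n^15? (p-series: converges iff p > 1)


p-series test: Σ c/n^p converges if p > 1, diverges if p ≤ 1 (constant c > 0 doesn't affect convergence).
p = 15
15 > 1 → CONVERGES

Converges (p = 15 > 1)


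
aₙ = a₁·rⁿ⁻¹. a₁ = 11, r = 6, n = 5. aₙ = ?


aₙ = a₁·r^(n-1)
= 11×6^4
= 11×1296
= 14256

a_5 = 14256


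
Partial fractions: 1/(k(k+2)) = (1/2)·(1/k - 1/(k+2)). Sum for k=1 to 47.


1/(k(k+2)) = (1/2)·(1/k - 1/(k+2)) (partial fractions)
Telescoping: Σ = (1/2)·(1 + 1/2 - 1/48 - 1/49) = 3431/4704

Sum = 3431/4704


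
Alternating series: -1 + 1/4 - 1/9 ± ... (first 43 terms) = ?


S = -1 + 1/4 - 1/9 + 1/16 - 1/25 + 1/36 - 1/49 + 1/64 ± ...
= -0.8227
(Full series converges to -π²/12 ≈ -0.8225)

S_43 = -0.8227


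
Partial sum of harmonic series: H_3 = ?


H_3 = 1/1 + 1/2 + 1/3
= 11/6
≈ 1.8333

H_3 = 11/6 ≈ 1.8333


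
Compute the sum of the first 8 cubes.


n(n+1)/2 = 8×9/2 = 36
Σk³ = 36² = 1296

Σk³ = 1296


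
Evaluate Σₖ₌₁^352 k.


n(n+1)/2 = 352×353/2 = 124256/2 = 62128

Σk = 62128


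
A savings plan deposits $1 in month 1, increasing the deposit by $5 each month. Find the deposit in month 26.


aₙ = a₁ + (n-1)d
= 1 + (26-1)×5
= 1 + 125
= 126

a_26 = 126


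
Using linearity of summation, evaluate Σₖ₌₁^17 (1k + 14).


Σ(1k+14) = 1·Σk + 14·n
= 1·153 + 14·17
= 153 + 238 = 391

Σ = 391


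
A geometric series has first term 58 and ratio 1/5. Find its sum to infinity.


S∞ = a₁/(1-r) = 58/(1 - 1/5)
= 58/(4/5)
= 145/2

S∞ = 145/2


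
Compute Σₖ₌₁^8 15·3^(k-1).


Sₙ = 15×(3^8 - 1)/(3 - 1)
= 15×(6561 - 1)/2
= 15×6560/2
= 49200

S_8 = 49200


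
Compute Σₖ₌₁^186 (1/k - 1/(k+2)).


Telescoping with gap 2: two head and two tail terms survive.
= (1 + 1/2) - (1/187 + 1/188)
= 3/2 - 1/187 - 1/188 = 52359/35156

Sum = 52359/35156


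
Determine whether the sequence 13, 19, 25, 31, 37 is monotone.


Differences: 6, 6, 6, 6
All differences > 0 → strictly INCREASING

Monotonically increasing


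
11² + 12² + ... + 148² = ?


Σₖ₌11^148 k² = Σₖ₌₁^148 k² − Σₖ₌₁^10 k²
= 148·149·297/6 − 10·11·21/6
= 1091574 − 385 = 1091189

Σk² = 1091189


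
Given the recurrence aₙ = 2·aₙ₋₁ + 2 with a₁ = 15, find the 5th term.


Computing step by step:
a_1 = 15
a_2 = 32
a_3 = 66
a_4 = 134
a_5 = 270


a_5 = 270


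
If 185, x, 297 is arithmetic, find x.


AM = (185 + 297)/2 = 482/2 = 241

AM = 241


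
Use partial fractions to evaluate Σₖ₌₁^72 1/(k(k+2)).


1/(k(k+2)) = (1/2)·(1/k - 1/(k+2)) (partial fractions)
Telescoping: Σ = (1/2)·(1 + 1/2 - 1/73 - 1/74) = 1989/2701

Sum = 1989/2701


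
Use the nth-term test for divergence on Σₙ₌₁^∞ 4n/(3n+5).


lim(n→∞) 4n/(3n+5) = 4/3 = 4/3  (divide numerator and denominator by n)
lim aₙ = 4/3 ≠ 0 → series DIVERGES

Diverges (lim aₙ = 4/3 ≠ 0)


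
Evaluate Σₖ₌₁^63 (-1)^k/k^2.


S = -1 + 1/4 - 1/9 + 1/16 - 1/25 + 1/36 - 1/49 + 1/64 ± ...
= -0.8226
(Full series converges to -π²/12 ≈ -0.8225)

S_63 = -0.8226


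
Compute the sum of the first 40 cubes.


n(n+1)/2 = 40×41/2 = 820
Σk³ = 820² = 672400

Σk³ = 672400


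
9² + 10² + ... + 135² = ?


Σₖ₌9^135 k² = Σₖ₌₁^135 k² − Σₖ₌₁^8 k²
= 135·136·271/6 − 8·9·17/6
= 829260 − 204 = 829056

Σk² = 829056


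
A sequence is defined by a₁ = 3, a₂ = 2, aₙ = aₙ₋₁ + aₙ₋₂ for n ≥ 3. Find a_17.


Computing iteratively: 3, 2, 5, 7, 12, 19, 31, 50, 81, 131, 212, 343, ...
a_17 = 3804

a_17 = 3804


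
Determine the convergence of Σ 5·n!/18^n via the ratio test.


aₙ = 5·n!/18^n
a_{n+1}/aₙ = (n+1)!/18^(n+1) × 18^n/n!  (constant 5 cancels)
= (n+1)/18
L = lim(n→∞) (n+1)/18 = ∞
L > 1 → series DIVERGES

Diverges (ratio test: L = ∞ > 1)


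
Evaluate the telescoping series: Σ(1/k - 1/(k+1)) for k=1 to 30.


Telescoping: adjacent terms cancel.
= 1/1 - 1/31
= 1 - 1/31 = 30/31

Sum = 30/31


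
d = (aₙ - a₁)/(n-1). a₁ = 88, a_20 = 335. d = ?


d = (aₙ - a₁)/(n-1)
= (335 - 88)/(20-1)
= 247/19 = 13

d = 13


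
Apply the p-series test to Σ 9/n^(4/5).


p-series test: Σ c/n^p converges if p > 1, diverges if p ≤ 1 (constant c > 0 doesn't affect convergence).
p = 4/5
4/5 ≤ 1 → DIVERGES

Diverges (p = 4/5 ≤ 1)


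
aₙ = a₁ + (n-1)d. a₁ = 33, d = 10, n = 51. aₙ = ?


aₙ = a₁ + (n-1)d
= 33 + (51-1)×10
= 33 + 500
= 533

a_51 = 533


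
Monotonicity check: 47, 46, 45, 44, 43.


Differences: -1, -1, -1, -1
All differences < 0 → strictly DECREASING

Monotonically decreasing


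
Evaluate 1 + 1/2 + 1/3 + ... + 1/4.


H_4 = 1/1 + 1/2 + 1/3 + 1/4
= 25/12
≈ 2.0833

H_4 = 25/12 ≈ 2.0833


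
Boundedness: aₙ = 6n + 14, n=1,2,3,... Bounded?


aₙ = 6n + 14 → as n→∞, aₙ→∞
No finite upper bound exists
The sequence is UNBOUNDED

Unbounded (aₙ → ∞ as n → ∞)


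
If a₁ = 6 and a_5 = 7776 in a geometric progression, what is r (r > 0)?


r^(n-1) = aₙ/a₁
r^4 = 7776/6 = 1296
r = 1296^(1/4)
= ±6; taking r > 0 gives r = 6

r = 6


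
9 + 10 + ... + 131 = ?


Σₖ₌9^131 k = Σₖ₌₁^131 k − Σₖ₌₁^8 k
= 131·132/2 − 8·9/2
= 8646 − 36 = 8610

Σk = 8610


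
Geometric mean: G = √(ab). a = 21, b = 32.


GM = √(21×32) = √672 = 25.923

GM = 25.923


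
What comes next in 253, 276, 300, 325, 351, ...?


Pattern: triangular numbers: n(n+1)/2
Terms: 253, 276, 300, 325, 351
Next term = 378

Next term = 378


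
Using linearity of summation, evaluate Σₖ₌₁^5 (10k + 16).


Σ(10k+16) = 10·Σk + 16·n
= 10·15 + 16·5
= 150 + 80 = 230

Σ = 230


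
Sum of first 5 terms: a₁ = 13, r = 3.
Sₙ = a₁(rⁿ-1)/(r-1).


Sₙ = 13×(3^5 - 1)/(3 - 1)
= 13×(243 - 1)/2
= 13×242/2
= 1573

S_5 = 1573


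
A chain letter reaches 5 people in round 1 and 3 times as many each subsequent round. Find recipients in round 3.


aₙ = a₁·r^(n-1)
= 5×3^2
= 5×9
= 45

a_3 = 45


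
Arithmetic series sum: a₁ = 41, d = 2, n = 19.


aₙ = 41 + (19-1)×2 = 77
Sₙ = n(a₁+aₙ)/2 = 19×(41+77)/2
= 19×118/2 = 1121

S_19 = 1121


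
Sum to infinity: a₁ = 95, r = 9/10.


S∞ = a₁/(1-r) = 95/(1 - 9/10)
= 95/(1/10)
= 950

S∞ = 950


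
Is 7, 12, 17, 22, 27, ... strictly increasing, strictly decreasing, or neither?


Differences: 5, 5, 5, 5
All differences > 0 → strictly INCREASING

Monotonically increasing


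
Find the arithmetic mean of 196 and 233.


AM = (196 + 233)/2 = 429/2 = 214.5

AM = 214.5


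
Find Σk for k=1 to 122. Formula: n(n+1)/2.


n(n+1)/2 = 122×123/2 = 15006/2 = 7503

Σk = 7503


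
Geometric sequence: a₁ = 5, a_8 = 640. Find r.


r^(n-1) = aₙ/a₁
r^7 = 640/5 = 128
r = 128^(1/7)
= 2

r = 2


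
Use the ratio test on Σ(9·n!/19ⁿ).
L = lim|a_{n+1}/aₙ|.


aₙ = 9·n!/19^n
a_{n+1}/aₙ = (n+1)!/19^(n+1) × 19^n/n!  (constant 9 cancels)
= (n+1)/19
L = lim(n→∞) (n+1)/19 = ∞
L > 1 → series DIVERGES

Diverges (ratio test: L = ∞ > 1)


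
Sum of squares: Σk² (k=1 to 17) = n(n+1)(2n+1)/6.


n = 17
n(n+1)(2n+1)/6 = 17×18×35/6
= 10710/6 = 1785

Σk² = 1785


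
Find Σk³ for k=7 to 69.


Σₖ₌7^69 k³ = [69·70/2]² − [6·7/2]²
= 5832225 − 441 = 5831784

Σk³ = 5831784


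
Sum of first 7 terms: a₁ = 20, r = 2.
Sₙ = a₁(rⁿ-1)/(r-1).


Sₙ = 20×(2^7 - 1)/(2 - 1)
= 20×(128 - 1)/1
= 20×127/1
= 2540

S_7 = 2540


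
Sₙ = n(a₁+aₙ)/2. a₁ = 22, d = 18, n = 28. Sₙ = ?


aₙ = 22 + (28-1)×18 = 508
Sₙ = n(a₁+aₙ)/2 = 28×(22+508)/2
= 28×530/2 = 7420

S_28 = 7420


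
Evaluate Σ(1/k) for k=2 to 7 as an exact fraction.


Σₖ₌2^7 1/k = 1/2 + 1/3 + 1/4 + 1/5 + 1/6 + 1/7
= 223/140
≈ 1.5929

Sum = 223/140 ≈ 1.5929


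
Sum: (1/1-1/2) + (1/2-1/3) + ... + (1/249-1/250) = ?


Telescoping: adjacent terms cancel.
= 1/1 - 1/250
= 1 - 1/250 = 249/250

Sum = 249/250


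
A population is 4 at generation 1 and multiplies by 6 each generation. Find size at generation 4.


aₙ = a₁·r^(n-1)
= 4×6^3
= 4×216
= 864

a_4 = 864


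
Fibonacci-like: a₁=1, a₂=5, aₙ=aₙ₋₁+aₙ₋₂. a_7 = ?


Computing iteratively: 1, 5, 6, 11, 17, 28, 45
a_7 = 45

a_7 = 45


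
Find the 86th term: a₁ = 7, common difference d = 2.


aₙ = a₁ + (n-1)d
= 7 + (86-1)×2
= 7 + 170
= 177

a_86 = 177


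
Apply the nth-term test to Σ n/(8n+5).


lim(n→∞) n/(8n+5) = 1/8 = 1/8  (divide numerator and denominator by n)
lim aₙ = 1/8 ≠ 0 → series DIVERGES

Diverges (lim aₙ = 1/8 ≠ 0)


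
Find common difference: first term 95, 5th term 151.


d = (aₙ - a₁)/(n-1)
= (151 - 95)/(5-1)
= 56/4 = 14

d = 14


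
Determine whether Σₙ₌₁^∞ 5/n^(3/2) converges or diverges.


p-series test: Σ c/n^p converges if p > 1, diverges if p ≤ 1 (constant c > 0 doesn't affect convergence).
p = 3/2
3/2 > 1 → CONVERGES

Converges (p = 3/2 > 1)


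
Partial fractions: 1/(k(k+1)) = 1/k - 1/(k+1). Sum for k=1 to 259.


1/(k(k+1)) = 1/k - 1/(k+1) (partial fractions)
Telescoping: Σ = 1 - 1/260 = 259/260

Sum = 259/260


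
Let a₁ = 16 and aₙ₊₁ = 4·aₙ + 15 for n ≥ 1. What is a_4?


Computing step by step:
a_1 = 16
a_2 = 79
a_3 = 331
a_4 = 1339


a_4 = 1339


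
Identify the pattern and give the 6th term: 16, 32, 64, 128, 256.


Pattern: powers of 2: 2ⁿ
Terms: 16, 32, 64, 128, 256
Next term = 512

Next term = 512


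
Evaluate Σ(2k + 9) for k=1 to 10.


Σ(2k+9) = 2·Σk + 9·n
= 2·55 + 9·10
= 110 + 90 = 200

Σ = 200


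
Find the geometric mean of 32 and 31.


GM = √(32×31) = √992 = 31.496

GM = 31.496


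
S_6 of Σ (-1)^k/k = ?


S = -1 + 1/2 - 1/3 + 1/4 - 1/5 + 1/6
= -0.6167
(Full series converges to -ln(2) ≈ -0.6931)

S_6 = -0.6167


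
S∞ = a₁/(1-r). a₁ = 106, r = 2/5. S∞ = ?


S∞ = a₁/(1-r) = 106/(1 - 2/5)
= 106/(3/5)
= 530/3

S∞ = 530/3


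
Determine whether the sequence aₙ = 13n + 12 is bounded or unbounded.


aₙ = 13n + 12 → as n→∞, aₙ→∞
No finite upper bound exists
The sequence is UNBOUNDED

Unbounded (aₙ → ∞ as n → ∞)


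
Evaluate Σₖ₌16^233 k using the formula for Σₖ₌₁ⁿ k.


Σₖ₌16^233 k = Σₖ₌₁^233 k − Σₖ₌₁^15 k
= 233·234/2 − 15·16/2
= 27261 − 120 = 27141

Σk = 27141


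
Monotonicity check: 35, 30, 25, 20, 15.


Differences: -5, -5, -5, -5
All differences < 0 → strictly DECREASING

Monotonically decreasing


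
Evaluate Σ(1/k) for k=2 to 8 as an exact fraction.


Σₖ₌2^8 1/k = 1/2 + 1/3 + 1/4 + 1/5 + 1/6 + 1/7 + 1/8
= 481/280
≈ 1.7179

Sum = 481/280 ≈ 1.7179


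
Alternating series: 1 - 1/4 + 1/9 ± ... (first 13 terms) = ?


S = 1 - 1/4 + 1/9 - 1/16 + 1/25 - 1/36 + 1/49 - 1/64 ± ...
= 0.8252
(Full series converges to +π²/12 ≈ +0.8225)

S_13 = 0.8252


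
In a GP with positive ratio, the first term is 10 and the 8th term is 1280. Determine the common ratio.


r^(n-1) = aₙ/a₁
r^7 = 1280/10 = 128
r = 128^(1/7)
= 2

r = 2


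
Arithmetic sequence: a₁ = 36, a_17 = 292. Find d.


d = (aₙ - a₁)/(n-1)
= (292 - 36)/(17-1)
= 256/16 = 16

d = 16


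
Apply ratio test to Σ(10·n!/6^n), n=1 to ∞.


aₙ = 10·n!/6^n
a_{n+1}/aₙ = (n+1)!/6^(n+1) × 6^n/n!  (constant 10 cancels)
= (n+1)/6
L = lim(n→∞) (n+1)/6 = ∞
L > 1 → series DIVERGES

Diverges (ratio test: L = ∞ > 1)


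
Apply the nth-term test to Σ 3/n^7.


lim(n→∞) 3/n^7 = 0
lim aₙ = 0 → nth-term test is INCONCLUSIVE
(Need other tests; this is actually a convergent p-series with p=7 > 1)

Inconclusive (lim aₙ = 0; need another test)


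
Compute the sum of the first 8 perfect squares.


n = 8
n(n+1)(2n+1)/6 = 8×9×17/6
= 1224/6 = 204

Σk² = 204


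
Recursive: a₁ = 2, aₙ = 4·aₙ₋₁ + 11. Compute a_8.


Computing step by step:
a_1 = 2
a_2 = 19
a_3 = 87
a_4 = 359
a_5 = 1447
a_6 = 5799
a_7 = 23207
a_8 = 92839


a_8 = 92839


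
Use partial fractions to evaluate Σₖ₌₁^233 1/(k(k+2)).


1/(k(k+2)) = (1/2)·(1/k - 1/(k+2)) (partial fractions)
Telescoping: Σ = (1/2)·(1 + 1/2 - 1/234 - 1/235) = 20504/27495

Sum = 20504/27495


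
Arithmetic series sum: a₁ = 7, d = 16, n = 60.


aₙ = 7 + (60-1)×16 = 951
Sₙ = n(a₁+aₙ)/2 = 60×(7+951)/2
= 60×958/2 = 28740

S_60 = 28740


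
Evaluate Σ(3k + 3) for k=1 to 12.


Σ(3k+3) = 3·Σk + 3·n
= 3·78 + 3·12
= 234 + 36 = 270

Σ = 270


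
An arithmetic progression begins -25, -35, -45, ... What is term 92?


aₙ = a₁ + (n-1)d
= -25 + (92-1)×-10
= -25 - 910
= -935

a_92 = -935


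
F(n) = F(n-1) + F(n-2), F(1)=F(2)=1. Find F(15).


Fibonacci sequence: 1, 1, 2, 3, 5, 8, 13, 21, 34, 55, 89, ...
F(15) = 610

F(15) = 610


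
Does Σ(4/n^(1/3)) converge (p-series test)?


p-series test: Σ c/n^p converges if p > 1, diverges if p ≤ 1 (constant c > 0 doesn't affect convergence).
p = 1/3
1/3 ≤ 1 → DIVERGES

Diverges (p = 1/3 ≤ 1)


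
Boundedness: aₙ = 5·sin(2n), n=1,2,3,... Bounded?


For all n, -1 ≤ sin(2n) ≤ 1, so -5 ≤ 5·sin(2n) ≤ 5
Lower bound: -5, Upper bound: 5
The sequence IS bounded

Bounded (-5 ≤ aₙ ≤ 5)


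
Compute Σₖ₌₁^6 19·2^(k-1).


Sₙ = 19×(2^6 - 1)/(2 - 1)
= 19×(64 - 1)/1
= 19×63/1
= 1197

S_6 = 1197


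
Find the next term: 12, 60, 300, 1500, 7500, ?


Pattern: geometric (r=5)
Terms: 12, 60, 300, 1500, 7500
Next term = 37500

Next term = 37500


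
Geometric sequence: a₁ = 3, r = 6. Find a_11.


aₙ = a₁·r^(n-1)
= 3×6^10
= 3×60466176
= 181398528

a_11 = 181398528


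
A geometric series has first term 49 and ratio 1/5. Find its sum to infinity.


S∞ = a₁/(1-r) = 49/(1 - 1/5)
= 49/(4/5)
= 245/4

S∞ = 245/4


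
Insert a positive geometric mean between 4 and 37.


GM = √(4×37) = √148 = 12.1655

GM = 12.1655


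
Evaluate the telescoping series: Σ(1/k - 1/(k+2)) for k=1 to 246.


Telescoping with gap 2: two head and two tail terms survive.
= (1 + 1/2) - (1/247 + 1/248)
= 3/2 - 1/247 - 1/248 = 91389/61256

Sum = 91389/61256


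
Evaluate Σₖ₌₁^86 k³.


n(n+1)/2 = 86×87/2 = 3741
Σk³ = 3741² = 13995081

Σk³ = 13995081


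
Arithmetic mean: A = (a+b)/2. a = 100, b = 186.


AM = (100 + 186)/2 = 286/2 = 143

AM = 143


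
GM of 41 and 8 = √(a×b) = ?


GM = √(41×8) = √328 = 18.1108

GM = 18.1108


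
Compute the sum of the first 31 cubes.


n(n+1)/2 = 31×32/2 = 496
Σk³ = 496² = 246016

Σk³ = 246016


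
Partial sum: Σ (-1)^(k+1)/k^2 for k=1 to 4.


S = 1 - 1/4 + 1/9 - 1/16
= 0.7986
(Full series converges to +π²/12 ≈ +0.8225)

S_4 = 0.7986


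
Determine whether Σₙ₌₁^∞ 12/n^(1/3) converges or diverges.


p-series test: Σ c/n^p converges if p > 1, diverges if p ≤ 1 (constant c > 0 doesn't affect convergence).
p = 1/3
1/3 ≤ 1 → DIVERGES

Diverges (p = 1/3 ≤ 1)


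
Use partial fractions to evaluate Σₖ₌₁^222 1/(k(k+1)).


1/(k(k+1)) = 1/k - 1/(k+1) (partial fractions)
Telescoping: Σ = 1 - 1/223 = 222/223

Sum = 222/223


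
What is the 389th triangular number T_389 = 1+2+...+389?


n(n+1)/2 = 389×390/2 = 151710/2 = 75855

Σk = 75855


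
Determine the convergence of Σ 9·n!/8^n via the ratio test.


aₙ = 9·n!/8^n
a_{n+1}/aₙ = (n+1)!/8^(n+1) × 8^n/n!  (constant 9 cancels)
= (n+1)/8
L = lim(n→∞) (n+1)/8 = ∞
L > 1 → series DIVERGES

Diverges (ratio test: L = ∞ > 1)


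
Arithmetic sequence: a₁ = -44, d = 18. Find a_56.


aₙ = a₁ + (n-1)d
= -44 + (56-1)×18
= -44 + 990
= 946

a_56 = 946


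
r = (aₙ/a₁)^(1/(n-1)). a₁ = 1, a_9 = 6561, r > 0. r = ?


r^(n-1) = aₙ/a₁
r^8 = 6561/1 = 6561
r = 6561^(1/8)
= ±3; taking r > 0 gives r = 3

r = 3


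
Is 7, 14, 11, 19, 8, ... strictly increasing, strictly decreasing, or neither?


Differences: 7, -3, 8, -11
Difference at position 1 is +7 (> 0) but position 2 is -3 (< 0) — sequence both rises and falls
→ NOT monotonic

Not monotonic


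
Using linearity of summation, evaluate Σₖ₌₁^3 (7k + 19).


Σ(7k+19) = 7·Σk + 19·n
= 7·6 + 19·3
= 42 + 57 = 99

Σ = 99


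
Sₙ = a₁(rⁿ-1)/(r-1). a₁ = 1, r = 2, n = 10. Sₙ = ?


Sₙ = 1×(2^10 - 1)/(2 - 1)
= 1×(1024 - 1)/1
= 1×1023/1
= 1023

S_10 = 1023


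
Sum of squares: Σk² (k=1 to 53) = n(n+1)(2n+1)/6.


n = 53
n(n+1)(2n+1)/6 = 53×54×107/6
= 306234/6 = 51039

Σk² = 51039


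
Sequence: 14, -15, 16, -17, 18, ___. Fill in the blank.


Pattern: alternating sign, magnitude arithmetic (d=1)
Terms: 14, -15, 16, -17, 18
Next term = -19

Next term = -19


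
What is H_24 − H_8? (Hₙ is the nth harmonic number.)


Σₖ₌9^24 1/k = 1/9 + 1/10 + 1/11 + ... + 1/24
= 1888438373/1784742960
≈ 1.0581

Sum = 1888438373/1784742960 ≈ 1.0581


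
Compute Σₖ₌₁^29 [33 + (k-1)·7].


aₙ = 33 + (29-1)×7 = 229
Sₙ = n(a₁+aₙ)/2 = 29×(33+229)/2
= 29×262/2 = 3799

S_29 = 3799


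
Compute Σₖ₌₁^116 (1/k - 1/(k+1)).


Telescoping: adjacent terms cancel.
= 1/1 - 1/117
= 1 - 1/117 = 116/117

Sum = 116/117


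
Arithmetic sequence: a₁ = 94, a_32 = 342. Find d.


d = (aₙ - a₁)/(n-1)
= (342 - 94)/(32-1)
= 248/31 = 8

d = 8


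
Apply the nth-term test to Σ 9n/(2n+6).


lim(n→∞) 9n/(2n+6) = 9/2 = 9/2  (divide numerator and denominator by n)
lim aₙ = 9/2 ≠ 0 → series DIVERGES

Diverges (lim aₙ = 9/2 ≠ 0)


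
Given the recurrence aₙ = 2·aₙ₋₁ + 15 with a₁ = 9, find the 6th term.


Computing step by step:
a_1 = 9
a_2 = 33
a_3 = 81
a_4 = 177
a_5 = 369
a_6 = 753


a_6 = 753


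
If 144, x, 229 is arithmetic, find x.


AM = (144 + 229)/2 = 373/2 = 186.5

AM = 186.5


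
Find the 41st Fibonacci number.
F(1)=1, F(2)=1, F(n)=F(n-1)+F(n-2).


Fibonacci sequence: 1, 1, 2, 3, 5, 8, 13, 21, 34, 55, 89, ...
F(41) = 165580141

F(41) = 165580141


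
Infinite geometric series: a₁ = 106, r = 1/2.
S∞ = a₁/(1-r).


S∞ = a₁/(1-r) = 106/(1 - 1/2)
= 106/(1/2)
= 212

S∞ = 212


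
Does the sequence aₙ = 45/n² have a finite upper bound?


a₁ = 45, a₂ = 45/4, a₃ = 45/9, ...
0 < aₙ ≤ 45 for all n ≥ 1
The sequence IS bounded

Bounded (0 < aₙ ≤ 45)


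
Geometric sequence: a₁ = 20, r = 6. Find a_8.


aₙ = a₁·r^(n-1)
= 20×6^7
= 20×279936
= 5598720

a_8 = 5598720


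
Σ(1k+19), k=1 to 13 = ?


Σ(1k+19) = 1·Σk + 19·n
= 1·91 + 19·13
= 91 + 247 = 338

Σ = 338


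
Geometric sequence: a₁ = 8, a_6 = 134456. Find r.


r^(n-1) = aₙ/a₁
r^5 = 134456/8 = 16807
r = 16807^(1/5)
= 7

r = 7


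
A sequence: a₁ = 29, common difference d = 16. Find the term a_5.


aₙ = a₁ + (n-1)d
= 29 + (5-1)×16
= 29 + 64
= 93

a_5 = 93


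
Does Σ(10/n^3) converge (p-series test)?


p-series test: Σ c/n^p converges if p > 1, diverges if p ≤ 1 (constant c > 0 doesn't affect convergence).
p = 3
3 > 1 → CONVERGES

Converges (p = 3 > 1)


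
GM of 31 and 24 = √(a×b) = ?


GM = √(31×24) = √744 = 27.2764

GM = 27.2764


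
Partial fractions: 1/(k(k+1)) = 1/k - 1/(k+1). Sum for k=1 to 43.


1/(k(k+1)) = 1/k - 1/(k+1) (partial fractions)
Telescoping: Σ = 1 - 1/44 = 43/44

Sum = 43/44


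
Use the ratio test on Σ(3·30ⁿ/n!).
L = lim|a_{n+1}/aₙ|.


aₙ = 3·30^n/n!
a_{n+1}/aₙ = 30^(n+1)/(n+1)! × n!/30^n  (constant 3 cancels)
= 30/(n+1)
L = lim(n→∞) 30/(n+1) = 0
L < 1 → series CONVERGES

Converges (ratio test: L = 0 < 1)


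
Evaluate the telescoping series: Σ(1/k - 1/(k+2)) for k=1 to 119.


Telescoping with gap 2: two head and two tail terms survive.
= (1 + 1/2) - (1/120 + 1/121)
= 3/2 - 1/120 - 1/121 = 21539/14520

Sum = 21539/14520


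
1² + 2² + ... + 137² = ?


n = 137
n(n+1)(2n+1)/6 = 137×138×275/6
= 5199150/6 = 866525

Σk² = 866525


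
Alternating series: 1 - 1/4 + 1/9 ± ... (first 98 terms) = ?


S = 1 - 1/4 + 1/9 - 1/16 + 1/25 - 1/36 + 1/49 - 1/64 ± ...
= 0.8224
(Full series converges to +π²/12 ≈ +0.8225)

S_98 = 0.8224


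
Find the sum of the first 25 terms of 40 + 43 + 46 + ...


aₙ = 40 + (25-1)×3 = 112
Sₙ = n(a₁+aₙ)/2 = 25×(40+112)/2
= 25×152/2 = 1900

S_25 = 1900


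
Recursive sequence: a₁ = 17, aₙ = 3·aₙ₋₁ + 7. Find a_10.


Computing step by step:
a_1 = 17
a_2 = 58
a_3 = 181
a_4 = 550
a_5 = 1657
a_6 = 4978
a_7 = 14941
a_8 = 44830
a_9 = 134497
a_10 = 403498


a_10 = 403498


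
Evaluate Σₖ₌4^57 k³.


Σₖ₌4^57 k³ = [57·58/2]² − [3·4/2]²
= 2732409 − 36 = 2732373

Σk³ = 2732373


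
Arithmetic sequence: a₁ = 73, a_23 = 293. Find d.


d = (aₙ - a₁)/(n-1)
= (293 - 73)/(23-1)
= 220/22 = 10

d = 10


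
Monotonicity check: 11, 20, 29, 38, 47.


Differences: 9, 9, 9, 9
All differences > 0 → strictly INCREASING

Monotonically increasing


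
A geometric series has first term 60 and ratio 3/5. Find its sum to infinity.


S∞ = a₁/(1-r) = 60/(1 - 3/5)
= 60/(2/5)
= 150

S∞ = 150


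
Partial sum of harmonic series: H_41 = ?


H_41 = 1/1 + 1/2 + 1/3 + ... + 1/41
= 85691034670497533/19914562703599200
≈ 4.3029

H_41 = 85691034670497533/19914562703599200 ≈ 4.3029


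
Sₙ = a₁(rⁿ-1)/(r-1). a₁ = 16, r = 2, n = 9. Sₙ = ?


Sₙ = 16×(2^9 - 1)/(2 - 1)
= 16×(512 - 1)/1
= 16×511/1
= 8176

S_9 = 8176


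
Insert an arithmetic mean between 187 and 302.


AM = (187 + 302)/2 = 489/2 = 244.5

AM = 244.5


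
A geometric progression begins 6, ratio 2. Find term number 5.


aₙ = a₁·r^(n-1)
= 6×2^4
= 6×16
= 96

a_5 = 96


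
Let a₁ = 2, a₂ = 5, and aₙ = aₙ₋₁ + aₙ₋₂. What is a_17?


Computing iteratively: 2, 5, 7, 12, 19, 31, 50, 81, 131, 212, 343, 555, ...
a_17 = 6155

a_17 = 6155


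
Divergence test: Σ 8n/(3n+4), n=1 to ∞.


lim(n→∞) 8n/(3n+4) = 8/3 = 8/3  (divide numerator and denominator by n)
lim aₙ = 8/3 ≠ 0 → series DIVERGES

Diverges (lim aₙ = 8/3 ≠ 0)


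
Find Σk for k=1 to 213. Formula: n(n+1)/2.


n(n+1)/2 = 213×214/2 = 45582/2 = 22791

Σk = 22791


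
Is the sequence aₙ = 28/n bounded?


a₁ = 28, a₂ = 28/2, a₃ = 28/3, ...
0 < aₙ ≤ 28 for all n ≥ 1
Lower bound: 0, Upper bound: 28
The sequence IS bounded

Bounded (0 < aₙ ≤ 28)


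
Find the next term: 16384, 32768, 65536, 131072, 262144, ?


Pattern: powers of 2: 2ⁿ
Terms: 16384, 32768, 65536, 131072, 262144
Next term = 524288

Next term = 524288


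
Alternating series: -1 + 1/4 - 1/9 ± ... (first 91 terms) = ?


S = -1 + 1/4 - 1/9 + 1/16 - 1/25 + 1/36 - 1/49 + 1/64 ± ...
= -0.8225
(Full series converges to -π²/12 ≈ -0.8225)

S_91 = -0.8225


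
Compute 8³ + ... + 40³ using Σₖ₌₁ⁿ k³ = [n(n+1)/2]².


Σₖ₌8^40 k³ = [40·41/2]² − [7·8/2]²
= 672400 − 784 = 671616

Σk³ = 671616
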